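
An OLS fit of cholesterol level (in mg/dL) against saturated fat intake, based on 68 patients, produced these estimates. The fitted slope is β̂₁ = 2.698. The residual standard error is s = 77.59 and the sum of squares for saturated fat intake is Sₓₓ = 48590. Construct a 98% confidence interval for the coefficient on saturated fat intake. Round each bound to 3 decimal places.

SE(β̂₁) = s/√Sₓₓ = 77.59/√48590 = 0.351992.
df = n − 2 = 66.
t* = t_{0.01, 66} = 2.384186.
Margin = t* × SE = 2.384186 × 0.351992 = 0.83921.
CI: 2.698 ± 0.83921 → (1.859, 3.537).
With 98% confidence, each one-unit increase in saturated fat intake is associated with a change of between 1.859 and 3.537 mg/dL in cholesterol level.

(1.859, 3.537)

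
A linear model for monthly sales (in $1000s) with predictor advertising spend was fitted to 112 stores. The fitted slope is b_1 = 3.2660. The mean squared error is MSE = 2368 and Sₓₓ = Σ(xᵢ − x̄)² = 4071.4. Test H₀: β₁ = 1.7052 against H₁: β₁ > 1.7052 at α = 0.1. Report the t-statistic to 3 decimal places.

SE(b_1) = √(MSE/Sₓₓ) = √(2368/4071.4) = 0.762639.
t = (3.2660 − 1.7052) / 0.762639 = 2.047.
df = n − 2 = 110.
One-sided p ≈ 0.0215, which is < 0.1, so reject H₀.
There is evidence that the true slope on advertising spend exceeds 1.7052 $1000s per unit.

t = 2.047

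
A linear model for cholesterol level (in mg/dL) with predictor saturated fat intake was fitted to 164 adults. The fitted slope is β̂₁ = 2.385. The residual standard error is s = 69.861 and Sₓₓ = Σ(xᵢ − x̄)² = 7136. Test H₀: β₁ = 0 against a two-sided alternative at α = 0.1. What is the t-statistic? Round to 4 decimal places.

SE(β̂₁) = s/√Sₓₓ = 69.861/√7136 = 0.827004.
t = 2.385 / 0.827004 = 2.8839.
df = n − 2 = 162.
Two-sided p ≈ 0.0045, which is < 0.1, so reject H₀.
There is evidence that saturated fat intake is associated with cholesterol level.

t = 2.8839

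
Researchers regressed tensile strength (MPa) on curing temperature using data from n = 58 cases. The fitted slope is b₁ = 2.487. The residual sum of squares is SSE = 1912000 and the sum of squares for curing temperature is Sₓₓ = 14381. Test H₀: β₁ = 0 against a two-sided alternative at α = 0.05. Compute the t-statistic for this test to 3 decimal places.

t = 1.614

MSE = SSE/(n − 2) = 1912000/56 = 34142.9.
SE(b₁) = √(MSE/Sₓₓ) = √(34142.9/14381) = 1.54083.
t = 2.487 / 1.54083 = 1.614.
df = n − 2 = 56.
Two-sided p ≈ 0.1121, which is ≥ 0.05, so fail to reject H₀.
The data do not give significant evidence of an association between curing temperature and tensile strength.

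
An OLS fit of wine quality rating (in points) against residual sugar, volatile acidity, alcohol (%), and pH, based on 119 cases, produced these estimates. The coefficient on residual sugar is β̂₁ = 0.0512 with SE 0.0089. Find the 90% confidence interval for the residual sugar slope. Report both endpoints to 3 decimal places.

(0.036, 0.066)

df = n − k − 1 = 119 − 4 − 1 = 114.
t* = t_{0.05, 114} = 1.65833.
Margin = t* × SE = 1.65833 × 0.0089 = 0.01476.
CI: 0.0512 ± 0.01476 → (0.036, 0.066).
With 90% confidence, each one-unit increase in residual sugar is associated with a change of between 0.036 and 0.066 points in wine quality rating, holding the other predictors fixed.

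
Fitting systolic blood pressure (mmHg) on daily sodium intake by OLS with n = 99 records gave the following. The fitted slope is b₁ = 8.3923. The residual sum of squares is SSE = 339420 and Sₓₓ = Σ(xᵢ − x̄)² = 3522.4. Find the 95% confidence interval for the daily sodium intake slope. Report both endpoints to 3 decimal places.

MSE = SSE/(n − 2) = 339420/97 = 3499.18.
SE(b₁) = √(MSE/Sₓₓ) = √(3499.18/3522.4) = 0.996698.
df = n − 2 = 97.
t* = t_{0.025, 97} = 1.984723.
Margin = t* × SE = 1.984723 × 0.996698 = 1.97817.
CI: 8.3923 ± 1.97817 → (6.414, 10.370).
With 95% confidence, each one-unit increase in daily sodium intake is associated with a change of between 6.414 and 10.370 mmHg in systolic blood pressure.

(6.414, 10.370)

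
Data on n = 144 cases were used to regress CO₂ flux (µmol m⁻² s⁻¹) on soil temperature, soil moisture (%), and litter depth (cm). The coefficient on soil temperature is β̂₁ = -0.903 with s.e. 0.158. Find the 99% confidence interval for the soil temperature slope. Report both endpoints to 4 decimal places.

df = n − k − 1 = 144 − 3 − 1 = 140.
t* = t_{0.005, 140} = 2.611403.
Margin = t* × SE = 2.611403 × 0.158 = 0.412602.
CI: -0.903 ± 0.412602 → (-1.3156, -0.4904).
With 99% confidence, each one-unit increase in soil temperature is associated with a change of between -1.3156 and -0.4904 µmol m⁻² s⁻¹ in CO₂ flux, holding the other predictors fixed.

(-1.3156, -0.4904)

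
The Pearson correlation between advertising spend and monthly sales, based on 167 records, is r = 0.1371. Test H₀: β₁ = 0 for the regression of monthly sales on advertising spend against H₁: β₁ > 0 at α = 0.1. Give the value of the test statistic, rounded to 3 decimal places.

t = 1.778

t = r·√(n − 2)/√(1 − r²) = 0.1371·√165/√0.981204 = 1.778.
df = n − 2 = 165.
One-sided p ≈ 0.0386, which is < 0.1, so reject H₀.
There is evidence of a linear association between advertising spend and monthly sales.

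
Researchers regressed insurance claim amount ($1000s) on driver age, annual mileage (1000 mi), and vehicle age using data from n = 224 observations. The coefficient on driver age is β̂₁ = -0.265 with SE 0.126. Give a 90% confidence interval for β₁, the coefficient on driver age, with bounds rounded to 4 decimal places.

(-0.4731, -0.0569)

df = n − k − 1 = 224 − 3 − 1 = 220.
t* = t_{0.05, 220} = 1.651809.
Margin = t* × SE = 1.651809 × 0.126 = 0.208128.
CI: -0.265 ± 0.208128 → (-0.4731, -0.0569).
With 90% confidence, each one-unit increase in driver age is associated with a change of between -0.4731 and -0.0569 $1000s in insurance claim amount, holding the other predictors fixed.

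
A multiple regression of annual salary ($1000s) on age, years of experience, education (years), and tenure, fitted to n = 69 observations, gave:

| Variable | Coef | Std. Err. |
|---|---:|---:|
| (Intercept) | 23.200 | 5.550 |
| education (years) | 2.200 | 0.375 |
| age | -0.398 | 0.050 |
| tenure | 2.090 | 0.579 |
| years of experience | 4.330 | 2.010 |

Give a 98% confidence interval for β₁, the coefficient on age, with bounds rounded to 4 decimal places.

Read off: b = -0.398, SE = 0.050 for age.
df = n − k − 1 = 69 − 4 − 1 = 64.
t* = t_{0.01, 64} = 2.386037.
Margin = t* × SE = 2.386037 × 0.050 = 0.119302.
CI: -0.398 ± 0.119302 → (-0.5173, -0.2787).

(-0.5173, -0.2787)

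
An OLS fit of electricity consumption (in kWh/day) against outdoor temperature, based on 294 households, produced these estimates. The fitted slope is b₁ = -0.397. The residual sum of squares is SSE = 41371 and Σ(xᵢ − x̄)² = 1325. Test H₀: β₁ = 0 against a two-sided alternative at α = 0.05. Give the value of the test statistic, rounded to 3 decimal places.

t = -1.214

MSE = SSE/(n − 2) = 41371/292 = 141.682.
SE(b₁) = √(MSE/Sₓₓ) = √(141.682/1325) = 0.327001.
t = -0.397 / 0.327001 = -1.214.
df = n − 2 = 292.
Two-sided p ≈ 0.2257, which is ≥ 0.05, so fail to reject H₀.
The data do not give significant evidence of an association between outdoor temperature and electricity consumption.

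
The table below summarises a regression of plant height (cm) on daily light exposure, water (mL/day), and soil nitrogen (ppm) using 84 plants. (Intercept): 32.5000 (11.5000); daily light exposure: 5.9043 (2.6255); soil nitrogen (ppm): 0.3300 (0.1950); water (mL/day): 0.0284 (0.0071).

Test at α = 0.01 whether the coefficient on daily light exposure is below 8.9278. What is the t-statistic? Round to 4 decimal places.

t = -1.1516

Read off: b = 5.9043, SE = 2.6255 for daily light exposure.
H₀: β₁ = 8.9278 vs H₁: β₁ < 8.9278.
t = (5.9043 − 8.9278) / 2.6255 = -1.1516.
df = n − k − 1 = 84 − 3 − 1 = 80.
One-sided p ≈ 0.1265, which is ≥ 0.01, so fail to reject H₀.
The data do not give significant evidence that the true slope on daily light exposure is below 8.9278 cm per unit, holding the other predictors fixed.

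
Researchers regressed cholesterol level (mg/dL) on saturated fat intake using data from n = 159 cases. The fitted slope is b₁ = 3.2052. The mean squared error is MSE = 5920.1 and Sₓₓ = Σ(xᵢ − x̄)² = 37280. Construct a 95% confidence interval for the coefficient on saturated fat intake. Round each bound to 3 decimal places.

SE(b₁) = √(MSE/Sₓₓ) = √(5920.1/37280) = 0.398498.
df = n − 2 = 157.
t* = t_{0.025, 157} = 1.975189.
Margin = t* × SE = 1.975189 × 0.398498 = 0.78711.
CI: 3.2052 ± 0.78711 → (2.418, 3.992).
With 95% confidence, each one-unit increase in saturated fat intake is associated with a change of between 2.418 and 3.992 mg/dL in cholesterol level.

(2.418, 3.992)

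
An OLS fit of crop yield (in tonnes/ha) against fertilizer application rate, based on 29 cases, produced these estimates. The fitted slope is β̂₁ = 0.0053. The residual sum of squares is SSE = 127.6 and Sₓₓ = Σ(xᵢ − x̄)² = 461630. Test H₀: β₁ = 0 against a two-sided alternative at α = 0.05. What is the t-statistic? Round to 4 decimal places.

t = 1.6565

MSE = SSE/(n − 2) = 127.6/27 = 4.72593.
SE(β̂₁) = √(MSE/Sₓₓ) = √(4.72593/461630) = 0.00319961.
t = 0.0053 / 0.00319961 = 1.6565.
df = n − 2 = 27.
Two-sided p ≈ 0.1092, which is ≥ 0.05, so fail to reject H₀.
The data do not give significant evidence of an association between fertilizer application rate and crop yield.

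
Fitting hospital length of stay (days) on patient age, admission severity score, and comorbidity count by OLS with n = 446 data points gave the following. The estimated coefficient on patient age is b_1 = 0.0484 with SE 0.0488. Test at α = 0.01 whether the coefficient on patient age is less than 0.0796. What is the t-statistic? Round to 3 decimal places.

H₀: β₁ = 0.0796 vs H₁: β₁ < 0.0796.
t = (b_1 − β₁⁰)/SE = (0.0484 − 0.0796) / 0.0488 = -0.639.
df = n − k − 1 = 446 − 3 − 1 = 442.
One-sided p ≈ 0.2615, which is ≥ 0.01, so fail to reject H₀.
The data do not give significant evidence that the true slope on patient age is below 0.0796 days per unit, holding the other predictors fixed.

t = -0.639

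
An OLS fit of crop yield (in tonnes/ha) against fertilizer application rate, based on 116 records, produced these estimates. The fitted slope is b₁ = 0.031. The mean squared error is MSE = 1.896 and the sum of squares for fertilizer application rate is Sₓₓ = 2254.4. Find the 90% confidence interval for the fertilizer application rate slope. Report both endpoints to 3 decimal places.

(-0.017, 0.079)

SE(b₁) = √(MSE/Sₓₓ) = √(1.896/2254.4) = 0.0290004.
df = n − 2 = 114.
t* = t_{0.05, 114} = 1.65833.
Margin = t* × SE = 1.65833 × 0.0290004 = 0.04809.
CI: 0.031 ± 0.04809 → (-0.017, 0.079).
With 90% confidence, each one-unit increase in fertilizer application rate is associated with a change of between -0.017 and 0.079 tonnes/ha in crop yield.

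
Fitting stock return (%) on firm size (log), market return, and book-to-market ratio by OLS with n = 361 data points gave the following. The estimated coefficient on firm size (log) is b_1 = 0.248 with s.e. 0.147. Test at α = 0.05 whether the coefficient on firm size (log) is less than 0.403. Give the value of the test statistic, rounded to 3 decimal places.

H₀: β₁ = 0.403 vs H₁: β₁ < 0.403.
t = (b_1 − β₁⁰)/SE = (0.248 − 0.403) / 0.147 = -1.054.
df = n − k − 1 = 361 − 3 − 1 = 357.
One-sided p ≈ 0.1462, which is ≥ 0.05, so fail to reject H₀.
The data do not give significant evidence that the true slope on firm size (log) is below 0.403 % per unit, holding the other predictors fixed.

t = -1.054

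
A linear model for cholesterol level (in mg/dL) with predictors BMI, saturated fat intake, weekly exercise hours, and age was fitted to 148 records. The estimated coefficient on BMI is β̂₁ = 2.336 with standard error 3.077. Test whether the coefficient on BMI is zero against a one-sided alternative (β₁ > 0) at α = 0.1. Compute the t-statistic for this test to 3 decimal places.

H₀: β₁ = 0 vs H₁: β₁ > 0.
t = (β̂₁ − β₁⁰)/SE = 2.336 / 3.077 = 0.759.
df = n − k − 1 = 148 − 4 − 1 = 143.
One-sided p ≈ 0.2245, which is ≥ 0.1, so fail to reject H₀.
The data do not give significant evidence that the true slope on BMI is positive, holding the other predictors fixed.

t = 0.759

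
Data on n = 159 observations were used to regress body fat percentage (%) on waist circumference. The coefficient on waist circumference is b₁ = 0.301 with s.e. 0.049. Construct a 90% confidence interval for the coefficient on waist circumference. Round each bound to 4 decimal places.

df = n − 2 = 159 − 2 = 157.
t* = t_{0.05, 157} = 1.654617.
Margin = t* × SE = 1.654617 × 0.049 = 0.081076.
CI: 0.301 ± 0.081076 → (0.2199, 0.3821).
With 90% confidence, each one-unit increase in waist circumference is associated with a change of between 0.2199 and 0.3821 % in body fat percentage.

(0.2199, 0.3821)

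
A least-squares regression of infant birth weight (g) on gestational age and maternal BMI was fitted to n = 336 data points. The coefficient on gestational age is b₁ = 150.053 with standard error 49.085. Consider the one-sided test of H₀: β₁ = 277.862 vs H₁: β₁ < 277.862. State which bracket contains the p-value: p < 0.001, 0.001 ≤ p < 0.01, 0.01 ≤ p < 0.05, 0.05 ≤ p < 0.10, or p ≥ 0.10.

0.001 ≤ p < 0.01

t = (150.053 − 277.862) / 49.085 = -2.604.
df = n − k − 1 = 336 − 2 − 1 = 333.
One-sided p = P(T_{333} < t) ≈ 0.0048.
So 0.001 ≤ p < 0.01.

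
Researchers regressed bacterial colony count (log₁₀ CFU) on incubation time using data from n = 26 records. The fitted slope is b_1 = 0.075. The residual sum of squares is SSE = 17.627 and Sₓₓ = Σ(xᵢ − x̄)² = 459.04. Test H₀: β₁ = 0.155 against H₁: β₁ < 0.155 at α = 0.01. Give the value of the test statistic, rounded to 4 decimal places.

t = -2.0000

MSE = SSE/(n − 2) = 17.627/24 = 0.734458.
SE(b_1) = √(MSE/Sₓₓ) = √(0.734458/459.04) = 0.0399998.
t = (0.075 − 0.155) / 0.0399998 = -2.0000.
df = n − 2 = 24.
One-sided p ≈ 0.0285, which is ≥ 0.01, so fail to reject H₀.
The data do not give significant evidence that the true slope on incubation time is below 0.155 log₁₀ CFU per unit.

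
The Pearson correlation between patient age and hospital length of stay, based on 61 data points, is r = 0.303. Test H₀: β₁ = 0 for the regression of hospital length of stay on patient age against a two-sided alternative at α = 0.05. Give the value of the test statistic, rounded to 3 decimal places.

t = r·√(n − 2)/√(1 − r²) = 0.303·√59/√0.908191 = 2.442.
df = n − 2 = 59.
Two-sided p ≈ 0.0176, which is < 0.05, so reject H₀.
There is evidence of a linear association between patient age and hospital length of stay.

t = 2.442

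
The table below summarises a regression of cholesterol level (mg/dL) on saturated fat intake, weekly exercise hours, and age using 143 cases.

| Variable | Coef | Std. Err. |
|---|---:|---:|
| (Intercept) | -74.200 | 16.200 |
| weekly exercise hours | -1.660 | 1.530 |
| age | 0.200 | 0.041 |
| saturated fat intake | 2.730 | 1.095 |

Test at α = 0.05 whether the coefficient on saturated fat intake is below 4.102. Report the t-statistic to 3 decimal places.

Read off: b = 2.730, SE = 1.095 for saturated fat intake.
H₀: β₁ = 4.102 vs H₁: β₁ < 4.102.
t = (2.730 − 4.102) / 1.095 = -1.253.
df = n − k − 1 = 143 − 3 − 1 = 139.
One-sided p ≈ 0.1062, which is ≥ 0.05, so fail to reject H₀.
The data do not give significant evidence that the true slope on saturated fat intake is below 4.102 mg/dL per unit, holding the other predictors fixed.

t = -1.253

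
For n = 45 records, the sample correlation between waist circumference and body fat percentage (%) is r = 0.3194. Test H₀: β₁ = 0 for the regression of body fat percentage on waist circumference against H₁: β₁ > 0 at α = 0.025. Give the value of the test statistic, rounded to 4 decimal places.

t = 2.2102

t = r·√(n − 2)/√(1 − r²) = 0.3194·√43/√0.897984 = 2.2102.
df = n − 2 = 43.
One-sided p ≈ 0.0162, which is < 0.025, so reject H₀.
There is evidence of a linear association between waist circumference and body fat percentage.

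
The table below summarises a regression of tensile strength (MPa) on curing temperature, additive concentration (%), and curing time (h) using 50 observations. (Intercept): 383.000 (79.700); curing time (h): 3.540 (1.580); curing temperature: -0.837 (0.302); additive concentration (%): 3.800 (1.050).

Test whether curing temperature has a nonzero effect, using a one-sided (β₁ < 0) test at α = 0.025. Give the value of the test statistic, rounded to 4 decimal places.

Read off: b = -0.837, SE = 0.302 for curing temperature.
H₀: β₁ = 0 vs H₁: β₁ < 0.
t = -0.837 / 0.302 = -2.7715.
df = n − k − 1 = 50 − 3 − 1 = 46.
One-sided p ≈ 0.0040, which is < 0.025, so reject H₀.
There is evidence that the true slope on curing temperature is negative, holding the other predictors fixed.

t = -2.7715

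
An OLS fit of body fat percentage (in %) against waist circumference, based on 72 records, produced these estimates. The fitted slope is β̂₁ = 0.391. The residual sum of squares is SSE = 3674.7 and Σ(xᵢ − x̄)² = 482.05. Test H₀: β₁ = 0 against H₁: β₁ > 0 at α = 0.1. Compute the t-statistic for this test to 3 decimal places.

MSE = SSE/(n − 2) = 3674.7/70 = 52.4957.
SE(β̂₁) = √(MSE/Sₓₓ) = √(52.4957/482.05) = 0.330001.
t = 0.391 / 0.330001 = 1.185.
df = n − 2 = 70.
One-sided p ≈ 0.1200, which is ≥ 0.1, so fail to reject H₀.
The data do not give significant evidence that the true slope on waist circumference is positive.

t = 1.185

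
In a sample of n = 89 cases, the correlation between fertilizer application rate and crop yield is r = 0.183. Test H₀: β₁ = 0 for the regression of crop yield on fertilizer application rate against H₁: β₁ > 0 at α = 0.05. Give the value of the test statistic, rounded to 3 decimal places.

t = r·√(n − 2)/√(1 − r²) = 0.183·√87/√0.966511 = 1.736.
df = n − 2 = 87.
One-sided p ≈ 0.0430, which is < 0.05, so reject H₀.
There is evidence of a linear association between fertilizer application rate and crop yield.

t = 1.736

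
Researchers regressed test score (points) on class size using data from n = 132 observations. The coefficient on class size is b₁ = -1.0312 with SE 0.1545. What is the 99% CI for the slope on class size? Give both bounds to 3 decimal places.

df = n − 2 = 132 − 2 = 130.
t* = t_{0.005, 130} = 2.614177.
Margin = t* × SE = 2.614177 × 0.1545 = 0.40389.
CI: -1.0312 ± 0.40389 → (-1.435, -0.627).
With 99% confidence, each one-unit increase in class size is associated with a change of between -1.435 and -0.627 points in test score.

(-1.435, -0.627)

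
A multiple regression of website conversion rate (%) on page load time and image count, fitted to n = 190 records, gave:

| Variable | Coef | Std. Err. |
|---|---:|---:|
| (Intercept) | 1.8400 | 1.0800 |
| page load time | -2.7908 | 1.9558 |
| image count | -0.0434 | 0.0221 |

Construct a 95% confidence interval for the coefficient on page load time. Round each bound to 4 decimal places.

(-6.6491, 1.0675)

Read off: b = -2.7908, SE = 1.9558 for page load time.
df = n − k − 1 = 190 − 2 − 1 = 187.
t* = t_{0.025, 187} = 1.972731.
Margin = t* × SE = 1.972731 × 1.9558 = 3.858267.
CI: -2.7908 ± 3.858267 → (-6.6491, 1.0675).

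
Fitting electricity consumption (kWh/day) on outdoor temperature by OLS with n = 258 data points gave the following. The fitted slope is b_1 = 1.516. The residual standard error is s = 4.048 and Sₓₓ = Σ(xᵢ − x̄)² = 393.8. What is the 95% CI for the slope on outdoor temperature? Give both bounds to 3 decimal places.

(1.114, 1.918)

SE(b_1) = s/√Sₓₓ = 4.048/√393.8 = 0.203987.
df = n − 2 = 256.
t* = t_{0.025, 256} = 1.969274.
Margin = t* × SE = 1.969274 × 0.203987 = 0.40171.
CI: 1.516 ± 0.40171 → (1.114, 1.918).
With 95% confidence, each one-unit increase in outdoor temperature is associated with a change of between 1.114 and 1.918 kWh/day in electricity consumption.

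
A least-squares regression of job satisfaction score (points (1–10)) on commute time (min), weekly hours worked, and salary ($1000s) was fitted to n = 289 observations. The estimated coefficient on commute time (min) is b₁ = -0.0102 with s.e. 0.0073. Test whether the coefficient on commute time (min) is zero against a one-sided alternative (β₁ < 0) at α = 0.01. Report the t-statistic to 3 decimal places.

t = -1.397

H₀: β₁ = 0 vs H₁: β₁ < 0.
t = (b₁ − β₁⁰)/SE = -0.0102 / 0.0073 = -1.397.
df = n − k − 1 = 289 − 3 − 1 = 285.
One-sided p ≈ 0.0817, which is ≥ 0.01, so fail to reject H₀.
The data do not give significant evidence that the true slope on commute time (min) is negative, holding the other predictors fixed.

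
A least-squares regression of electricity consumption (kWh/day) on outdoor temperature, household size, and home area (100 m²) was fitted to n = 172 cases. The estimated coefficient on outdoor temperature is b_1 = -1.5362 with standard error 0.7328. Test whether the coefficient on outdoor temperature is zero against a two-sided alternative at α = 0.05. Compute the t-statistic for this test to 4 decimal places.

H₀: β₁ = 0 vs H₁: β₁ ≠ 0.
t = (b_1 − β₁⁰)/SE = -1.5362 / 0.7328 = -2.0963.
df = n − k − 1 = 172 − 3 − 1 = 168.
Two-sided p ≈ 0.0375, which is < 0.05, so reject H₀.
There is evidence that outdoor temperature is associated with electricity consumption, holding the other predictors fixed.

t = -2.0963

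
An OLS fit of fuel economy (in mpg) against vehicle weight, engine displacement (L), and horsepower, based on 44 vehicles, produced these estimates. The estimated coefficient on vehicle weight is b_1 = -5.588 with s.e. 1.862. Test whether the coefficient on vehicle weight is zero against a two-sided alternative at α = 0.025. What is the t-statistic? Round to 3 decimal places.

t = -3.001

H₀: β₁ = 0 vs H₁: β₁ ≠ 0.
t = (b_1 − β₁⁰)/SE = -5.588 / 1.862 = -3.001.
df = n − k − 1 = 44 − 3 − 1 = 40.
Two-sided p ≈ 0.0046, which is < 0.025, so reject H₀.
There is evidence that vehicle weight is associated with fuel economy, holding the other predictors fixed.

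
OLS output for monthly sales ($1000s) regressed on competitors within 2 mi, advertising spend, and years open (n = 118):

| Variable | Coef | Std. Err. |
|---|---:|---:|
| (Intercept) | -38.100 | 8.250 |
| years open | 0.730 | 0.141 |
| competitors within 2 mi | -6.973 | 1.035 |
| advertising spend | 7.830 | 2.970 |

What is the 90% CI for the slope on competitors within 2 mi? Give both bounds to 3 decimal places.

(-8.689, -5.257)

Read off: b = -6.973, SE = 1.035 for competitors within 2 mi.
df = n − k − 1 = 118 − 3 − 1 = 114.
t* = t_{0.05, 114} = 1.65833.
Margin = t* × SE = 1.65833 × 1.035 = 1.71637.
CI: -6.973 ± 1.71637 → (-8.689, -5.257).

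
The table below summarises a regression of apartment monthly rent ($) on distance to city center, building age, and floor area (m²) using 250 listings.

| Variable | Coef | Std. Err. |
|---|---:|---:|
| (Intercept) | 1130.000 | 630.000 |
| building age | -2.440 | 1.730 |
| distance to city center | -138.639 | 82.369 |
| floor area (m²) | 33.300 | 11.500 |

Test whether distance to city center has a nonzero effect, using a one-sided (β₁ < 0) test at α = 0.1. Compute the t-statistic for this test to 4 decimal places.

t = -1.6831

Read off: b = -138.639, SE = 82.369 for distance to city center.
H₀: β₁ = 0 vs H₁: β₁ < 0.
t = -138.639 / 82.369 = -1.6831.
df = n − k − 1 = 250 − 3 − 1 = 246.
One-sided p ≈ 0.0468, which is < 0.1, so reject H₀.
There is evidence that the true slope on distance to city center is negative, holding the other predictors fixed.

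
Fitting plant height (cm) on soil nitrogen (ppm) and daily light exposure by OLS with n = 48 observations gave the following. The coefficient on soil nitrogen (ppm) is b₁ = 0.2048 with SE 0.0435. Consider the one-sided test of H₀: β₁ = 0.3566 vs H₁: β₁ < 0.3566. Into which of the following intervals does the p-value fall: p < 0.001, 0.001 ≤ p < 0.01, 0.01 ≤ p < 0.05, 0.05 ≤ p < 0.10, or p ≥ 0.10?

t = (0.2048 − 0.3566) / 0.0435 = -3.490.
df = n − k − 1 = 48 − 2 − 1 = 45.
One-sided p = P(T_{45} < t) ≈ 0.0005.
So p < 0.001.

p < 0.001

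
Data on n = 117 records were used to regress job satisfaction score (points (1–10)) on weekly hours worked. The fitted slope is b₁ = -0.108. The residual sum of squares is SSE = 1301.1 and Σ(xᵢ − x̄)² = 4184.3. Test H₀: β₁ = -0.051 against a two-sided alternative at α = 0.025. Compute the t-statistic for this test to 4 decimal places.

MSE = SSE/(n − 2) = 1301.1/115 = 11.3139.
SE(b₁) = √(MSE/Sₓₓ) = √(11.3139/4184.3) = 0.051999.
t = (-0.108 − (-0.051)) / 0.051999 = -1.0962.
df = n − 2 = 115.
Two-sided p ≈ 0.2753, which is ≥ 0.025, so fail to reject H₀.
The data are consistent with a true slope of -0.051 points (1–10) per unit of weekly hours worked.

t = -1.0962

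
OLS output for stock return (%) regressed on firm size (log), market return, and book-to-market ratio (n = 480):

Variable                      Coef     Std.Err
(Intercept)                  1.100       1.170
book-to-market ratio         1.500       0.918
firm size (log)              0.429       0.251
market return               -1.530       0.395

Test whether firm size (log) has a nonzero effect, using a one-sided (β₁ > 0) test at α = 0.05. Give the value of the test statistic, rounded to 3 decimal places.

Read off: b = 0.429, SE = 0.251 for firm size (log).
H₀: β₁ = 0 vs H₁: β₁ > 0.
t = 0.429 / 0.251 = 1.709.
df = n − k − 1 = 480 − 3 − 1 = 476.
One-sided p ≈ 0.0440, which is < 0.05, so reject H₀.
There is evidence that the true slope on firm size (log) is positive, holding the other predictors fixed.

t = 1.709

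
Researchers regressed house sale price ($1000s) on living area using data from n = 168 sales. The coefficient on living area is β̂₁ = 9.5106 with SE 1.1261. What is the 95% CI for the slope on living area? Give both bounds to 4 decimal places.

df = n − 2 = 168 − 2 = 166.
t* = t_{0.025, 166} = 1.974358.
Margin = t* × SE = 1.974358 × 1.1261 = 2.223324.
CI: 9.5106 ± 2.223324 → (7.2873, 11.7339).
With 95% confidence, each one-unit increase in living area is associated with a change of between 7.2873 and 11.7339 $1000s in house sale price.

(7.2873, 11.7339)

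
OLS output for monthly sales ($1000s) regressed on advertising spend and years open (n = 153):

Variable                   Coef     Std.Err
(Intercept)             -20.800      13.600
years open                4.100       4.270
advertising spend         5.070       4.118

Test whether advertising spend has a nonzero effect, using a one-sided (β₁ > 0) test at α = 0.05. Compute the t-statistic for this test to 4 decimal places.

Read off: b = 5.070, SE = 4.118 for advertising spend.
H₀: β₁ = 0 vs H₁: β₁ > 0.
t = 5.070 / 4.118 = 1.2312.
df = n − k − 1 = 153 − 2 − 1 = 150.
One-sided p ≈ 0.1101, which is ≥ 0.05, so fail to reject H₀.
The data do not give significant evidence that the true slope on advertising spend is positive, holding the other predictors fixed.

t = 1.2312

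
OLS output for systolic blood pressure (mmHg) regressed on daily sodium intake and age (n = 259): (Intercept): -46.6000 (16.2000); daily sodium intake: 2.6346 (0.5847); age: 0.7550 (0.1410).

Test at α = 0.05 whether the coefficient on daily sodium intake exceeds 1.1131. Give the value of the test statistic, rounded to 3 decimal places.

Read off: b = 2.6346, SE = 0.5847 for daily sodium intake.
H₀: β₁ = 1.1131 vs H₁: β₁ > 1.1131.
t = (2.6346 − 1.1131) / 0.5847 = 2.602.
df = n − k − 1 = 259 − 2 − 1 = 256.
One-sided p ≈ 0.0049, which is < 0.05, so reject H₀.
There is evidence that the true slope on daily sodium intake exceeds 1.1131 mmHg per unit, holding the other predictors fixed.

t = 2.602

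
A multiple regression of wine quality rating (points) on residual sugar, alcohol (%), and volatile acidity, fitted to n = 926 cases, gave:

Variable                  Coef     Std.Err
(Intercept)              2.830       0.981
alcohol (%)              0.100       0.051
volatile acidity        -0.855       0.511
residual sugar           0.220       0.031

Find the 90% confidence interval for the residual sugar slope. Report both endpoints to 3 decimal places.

(0.169, 0.271)

Read off: b = 0.220, SE = 0.031 for residual sugar.
df = n − k − 1 = 926 − 3 − 1 = 922.
t* = t_{0.05, 922} = 1.646508.
Margin = t* × SE = 1.646508 × 0.031 = 0.05104.
CI: 0.220 ± 0.05104 → (0.169, 0.271).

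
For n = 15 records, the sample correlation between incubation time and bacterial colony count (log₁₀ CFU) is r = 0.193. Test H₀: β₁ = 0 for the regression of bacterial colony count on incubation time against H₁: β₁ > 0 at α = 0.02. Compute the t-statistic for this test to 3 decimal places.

t = r·√(n − 2)/√(1 − r²) = 0.193·√13/√0.962751 = 0.709.
df = n − 2 = 13.
One-sided p ≈ 0.2454, which is ≥ 0.02, so fail to reject H₀.
The data do not give significant evidence of a linear association between incubation time and bacterial colony count.

t = 0.709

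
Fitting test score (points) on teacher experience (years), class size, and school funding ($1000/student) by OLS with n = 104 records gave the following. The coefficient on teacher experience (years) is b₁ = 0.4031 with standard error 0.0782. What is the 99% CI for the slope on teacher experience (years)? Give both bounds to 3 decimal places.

(0.198, 0.608)

df = n − k − 1 = 104 − 3 − 1 = 100.
t* = t_{0.005, 100} = 2.625891.
Margin = t* × SE = 2.625891 × 0.0782 = 0.20534.
CI: 0.4031 ± 0.20534 → (0.198, 0.608).
With 99% confidence, each one-unit increase in teacher experience (years) is associated with a change of between 0.198 and 0.608 points in test score, holding the other predictors fixed.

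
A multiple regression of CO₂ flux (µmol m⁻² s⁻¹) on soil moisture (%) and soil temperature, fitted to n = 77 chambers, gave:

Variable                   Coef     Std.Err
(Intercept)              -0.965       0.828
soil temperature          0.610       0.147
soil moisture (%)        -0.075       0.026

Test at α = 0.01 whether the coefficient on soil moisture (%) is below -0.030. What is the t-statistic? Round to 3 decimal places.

Read off: b = -0.075, SE = 0.026 for soil moisture (%).
H₀: β₁ = -0.030 vs H₁: β₁ < -0.030.
t = (-0.075 − (-0.030)) / 0.026 = -1.731.
df = n − k − 1 = 77 − 2 − 1 = 74.
One-sided p ≈ 0.0438, which is ≥ 0.01, so fail to reject H₀.
The data do not give significant evidence that the true slope on soil moisture (%) is below -0.030 µmol m⁻² s⁻¹ per unit, holding the other predictors fixed.

t = -1.731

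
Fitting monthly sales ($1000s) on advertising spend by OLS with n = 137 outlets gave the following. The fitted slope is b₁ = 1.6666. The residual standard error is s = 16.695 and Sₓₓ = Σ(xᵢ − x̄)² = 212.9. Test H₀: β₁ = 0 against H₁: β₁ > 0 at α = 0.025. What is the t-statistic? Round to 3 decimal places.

SE(b₁) = s/√Sₓₓ = 16.695/√212.9 = 1.14419.
t = 1.6666 / 1.14419 = 1.457.
df = n − 2 = 135.
One-sided p ≈ 0.0738, which is ≥ 0.025, so fail to reject H₀.
The data do not give significant evidence that the true slope on advertising spend is positive.

t = 1.457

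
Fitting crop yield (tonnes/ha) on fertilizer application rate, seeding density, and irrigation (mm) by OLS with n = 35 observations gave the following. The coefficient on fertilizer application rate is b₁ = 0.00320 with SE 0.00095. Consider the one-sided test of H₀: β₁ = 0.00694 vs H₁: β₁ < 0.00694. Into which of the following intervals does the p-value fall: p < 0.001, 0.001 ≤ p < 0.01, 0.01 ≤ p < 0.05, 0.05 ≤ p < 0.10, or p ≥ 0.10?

p < 0.001

t = (0.00320 − 0.00694) / 0.00095 = -3.937.
df = n − k − 1 = 35 − 3 − 1 = 31.
One-sided p = P(T_{31} < t) ≈ 0.0002.
So p < 0.001.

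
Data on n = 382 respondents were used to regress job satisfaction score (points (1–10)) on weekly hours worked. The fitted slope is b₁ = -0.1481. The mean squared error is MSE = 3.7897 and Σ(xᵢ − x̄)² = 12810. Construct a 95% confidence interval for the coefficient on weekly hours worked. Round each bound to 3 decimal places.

(-0.182, -0.114)

SE(b₁) = √(MSE/Sₓₓ) = √(3.7897/12810) = 0.0172.
df = n − 2 = 380.
t* = t_{0.025, 380} = 1.966226.
Margin = t* × SE = 1.966226 × 0.0172 = 0.03382.
CI: -0.1481 ± 0.03382 → (-0.182, -0.114).
With 95% confidence, each one-unit increase in weekly hours worked is associated with a change of between -0.182 and -0.114 points (1–10) in job satisfaction score.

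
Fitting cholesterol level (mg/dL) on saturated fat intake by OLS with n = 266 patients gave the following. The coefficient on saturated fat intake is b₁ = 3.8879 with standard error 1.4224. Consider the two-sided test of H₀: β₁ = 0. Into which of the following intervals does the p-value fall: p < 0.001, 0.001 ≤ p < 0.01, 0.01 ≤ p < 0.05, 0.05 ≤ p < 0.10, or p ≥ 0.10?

t = 3.8879 / 1.4224 = 2.733.
df = n − 2 = 266 − 2 = 264.
Two-sided p = 2·P(T_{264} > |t|) ≈ 0.0067.
So 0.001 ≤ p < 0.01.

0.001 ≤ p < 0.01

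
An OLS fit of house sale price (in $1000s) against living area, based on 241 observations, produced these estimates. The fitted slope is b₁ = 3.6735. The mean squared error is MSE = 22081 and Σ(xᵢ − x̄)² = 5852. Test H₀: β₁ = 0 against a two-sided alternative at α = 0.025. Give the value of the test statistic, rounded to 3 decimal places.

t = 1.891

SE(b₁) = √(MSE/Sₓₓ) = √(22081/5852) = 1.94248.
t = 3.6735 / 1.94248 = 1.891.
df = n − 2 = 239.
Two-sided p ≈ 0.0598, which is ≥ 0.025, so fail to reject H₀.
The data do not give significant evidence of an association between living area and house sale price.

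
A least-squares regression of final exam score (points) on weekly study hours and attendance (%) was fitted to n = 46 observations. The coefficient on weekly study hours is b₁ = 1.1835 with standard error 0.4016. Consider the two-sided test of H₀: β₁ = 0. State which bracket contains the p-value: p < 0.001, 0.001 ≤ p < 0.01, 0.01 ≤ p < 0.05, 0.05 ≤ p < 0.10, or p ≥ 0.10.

0.001 ≤ p < 0.01

t = 1.1835 / 0.4016 = 2.947.
df = n − k − 1 = 46 − 2 − 1 = 43.
Two-sided p = 2·P(T_{43} > |t|) ≈ 0.0052.
So 0.001 ≤ p < 0.01.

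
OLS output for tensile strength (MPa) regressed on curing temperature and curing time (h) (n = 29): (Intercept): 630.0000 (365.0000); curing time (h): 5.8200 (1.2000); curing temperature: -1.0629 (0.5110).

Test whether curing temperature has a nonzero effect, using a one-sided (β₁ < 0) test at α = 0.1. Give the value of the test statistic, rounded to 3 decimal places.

t = -2.080

Read off: b = -1.0629, SE = 0.5110 for curing temperature.
H₀: β₁ = 0 vs H₁: β₁ < 0.
t = -1.0629 / 0.5110 = -2.080.
df = n − k − 1 = 29 − 2 − 1 = 26.
One-sided p ≈ 0.0238, which is < 0.1, so reject H₀.
There is evidence that the true slope on curing temperature is negative, holding the other predictors fixed.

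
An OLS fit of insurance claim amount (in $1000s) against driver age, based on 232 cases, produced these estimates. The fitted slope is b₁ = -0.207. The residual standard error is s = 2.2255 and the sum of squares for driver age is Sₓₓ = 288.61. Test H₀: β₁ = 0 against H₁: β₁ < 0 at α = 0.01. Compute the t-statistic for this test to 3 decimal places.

SE(b₁) = s/√Sₓₓ = 2.2255/√288.61 = 0.131.
t = -0.207 / 0.131 = -1.580.
df = n − 2 = 230.
One-sided p ≈ 0.0577, which is ≥ 0.01, so fail to reject H₀.
The data do not give significant evidence that the true slope on driver age is negative.

t = -1.580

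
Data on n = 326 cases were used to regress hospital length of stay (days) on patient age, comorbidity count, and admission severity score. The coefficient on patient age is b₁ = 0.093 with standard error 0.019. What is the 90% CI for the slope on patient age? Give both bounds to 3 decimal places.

df = n − k − 1 = 326 − 3 − 1 = 322.
t* = t_{0.05, 322} = 1.6496.
Margin = t* × SE = 1.6496 × 0.019 = 0.03134.
CI: 0.093 ± 0.03134 → (0.062, 0.124).
With 90% confidence, each one-unit increase in patient age is associated with a change of between 0.062 and 0.124 days in hospital length of stay, holding the other predictors fixed.

(0.062, 0.124)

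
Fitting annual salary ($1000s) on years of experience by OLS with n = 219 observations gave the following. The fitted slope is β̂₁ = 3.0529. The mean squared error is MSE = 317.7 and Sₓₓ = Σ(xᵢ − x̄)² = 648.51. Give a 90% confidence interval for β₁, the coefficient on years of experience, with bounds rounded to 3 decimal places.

SE(β̂₁) = √(MSE/Sₓₓ) = √(317.7/648.51) = 0.699923.
df = n − 2 = 217.
t* = t_{0.05, 217} = 1.651906.
Margin = t* × SE = 1.651906 × 0.699923 = 1.15621.
CI: 3.0529 ± 1.15621 → (1.897, 4.209).
With 90% confidence, each one-unit increase in years of experience is associated with a change of between 1.897 and 4.209 $1000s in annual salary.

(1.897, 4.209)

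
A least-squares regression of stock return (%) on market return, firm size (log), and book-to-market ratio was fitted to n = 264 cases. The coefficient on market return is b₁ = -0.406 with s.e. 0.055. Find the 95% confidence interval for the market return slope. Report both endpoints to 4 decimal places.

df = n − k − 1 = 264 − 3 − 1 = 260.
t* = t_{0.025, 260} = 1.96913.
Margin = t* × SE = 1.96913 × 0.055 = 0.108302.
CI: -0.406 ± 0.108302 → (-0.5143, -0.2977).
With 95% confidence, each one-unit increase in market return is associated with a change of between -0.5143 and -0.2977 % in stock return, holding the other predictors fixed.

(-0.5143, -0.2977)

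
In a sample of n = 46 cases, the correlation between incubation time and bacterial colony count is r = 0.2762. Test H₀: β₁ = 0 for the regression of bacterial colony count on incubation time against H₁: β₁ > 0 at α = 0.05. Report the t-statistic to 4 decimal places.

t = r·√(n − 2)/√(1 − r²) = 0.2762·√44/√0.923714 = 1.9063.
df = n − 2 = 44.
One-sided p ≈ 0.0316, which is < 0.05, so reject H₀.
There is evidence of a linear association between incubation time and bacterial colony count.

t = 1.9063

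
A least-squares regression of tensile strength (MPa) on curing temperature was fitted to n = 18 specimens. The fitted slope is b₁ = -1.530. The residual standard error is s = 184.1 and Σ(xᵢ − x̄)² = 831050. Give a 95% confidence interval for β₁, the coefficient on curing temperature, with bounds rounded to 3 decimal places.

(-1.958, -1.102)

SE(b₁) = s/√Sₓₓ = 184.1/√831050 = 0.201948.
df = n − 2 = 16.
t* = t_{0.025, 16} = 2.119905.
Margin = t* × SE = 2.119905 × 0.201948 = 0.42811.
CI: -1.530 ± 0.42811 → (-1.958, -1.102).
With 95% confidence, each one-unit increase in curing temperature is associated with a change of between -1.958 and -1.102 MPa in tensile strength.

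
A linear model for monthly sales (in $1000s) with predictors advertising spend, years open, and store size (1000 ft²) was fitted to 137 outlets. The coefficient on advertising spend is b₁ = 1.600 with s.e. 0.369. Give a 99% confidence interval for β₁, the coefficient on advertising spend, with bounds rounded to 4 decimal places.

df = n − k − 1 = 137 − 3 − 1 = 133.
t* = t_{0.005, 133} = 2.6133.
Margin = t* × SE = 2.6133 × 0.369 = 0.964308.
CI: 1.600 ± 0.964308 → (0.6357, 2.5643).
With 99% confidence, each one-unit increase in advertising spend is associated with a change of between 0.6357 and 2.5643 $1000s in monthly sales, holding the other predictors fixed.

(0.6357, 2.5643)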